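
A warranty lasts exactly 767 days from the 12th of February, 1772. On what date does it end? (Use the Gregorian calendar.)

+366 (one year; includes Feb 29, 1772) → Feb 12, 1773 (401 left).
+365 (one year) → Feb 12, 1774 (36 left).
Feb has 28 days: +17 → Mar 1, 1774 (19 left).
+19 → Mar 20, 1774.

March 20, 1774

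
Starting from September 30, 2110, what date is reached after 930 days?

+365 (one year) → Sep 30, 2111 (565 left).
+366 (one year; includes Feb 29, 2112) → Sep 30, 2112 (199 left).
Sep has 30 days: +1 → Oct 1, 2112 (198 left).
Oct has 31 days: +31 → Nov 1, 2112 (167 left).
Nov has 30 days: +30 → Dec 1, 2112 (137 left).
Dec has 31 days: +31 → Jan 1, 2113 (106 left).
Jan has 31 days: +31 → Feb 1, 2113 (75 left).
Feb has 28 days: +28 → Mar 1, 2113 (47 left).
Mar has 31 days: +31 → Apr 1, 2113 (16 left).
+16 → Apr 17, 2113.

April 17, 2113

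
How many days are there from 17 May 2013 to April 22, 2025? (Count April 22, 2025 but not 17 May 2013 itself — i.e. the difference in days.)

May 17, 2013 → May 17, 2014: 365 days.
May 17, 2014 → May 17, 2015: 365 days.
May 17, 2015 → May 17, 2016: 366 days (Feb 29, 2016 is in that span).
May 17, 2016 → May 17, 2017: 365 days.
May 17, 2017 → May 17, 2018: 365 days.
May 17, 2018 → May 17, 2019: 365 days.
May 17, 2019 → May 17, 2020: 366 days (Feb 29, 2020 is in that span).
May 17, 2020 → May 17, 2021: 365 days.
May 17, 2021 → May 17, 2022: 365 days.
May 17, 2022 → May 17, 2023: 365 days.
May 17, 2023 → May 17, 2024: 366 days (Feb 29, 2024 is in that span).
May 17, 2024 → Jun 17, 2024: 31 days (May has 31).
Jun 17, 2024 → Jul 17, 2024: 30 days (June has 30).
Jul 17, 2024 → Aug 17, 2024: 31 days (July has 31).
Aug 17, 2024 → Sep 17, 2024: 31 days (August has 31).
Sep 17, 2024 → Oct 17, 2024: 30 days (September has 30).
Oct 17, 2024 → Nov 17, 2024: 31 days (October has 31).
Nov 17, 2024 → Dec 17, 2024: 30 days (November has 30).
Dec 17, 2024 → Jan 17, 2025: 31 days (December has 31).
Jan 17, 2025 → Feb 17, 2025: 31 days (January has 31).
Feb 17, 2025 → Mar 17, 2025: 28 days (February has 28).
Mar 17, 2025 → Apr 17, 2025: 31 days (March has 31).
Apr 17, 2025 → Apr 22, 2025: 5 days.
Total: 4358 days.

4358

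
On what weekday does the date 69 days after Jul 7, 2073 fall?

Thursday

First find the weekday of Jul 7, 2073. Doomsday rule: the anchor day for the 2000s is Tuesday. For year 73: 73÷12 = 6 r 1, and 1÷4 = 0, so 6+1+0 = 7.
Tuesday + 7 ≡ Tuesday — that's 2073's doomsday.
In July the doomsday date is Jul 11.
Jul 7 is 4 days before Jul 11; 4 mod 7 = 4, so Tuesday − 4 = Friday.
69 mod 7 = 6, so 69 days after a Friday is Friday + 6 = Thursday.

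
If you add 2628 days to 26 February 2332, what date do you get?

May 8, 2339

+366 (one year; includes Feb 29, 2332) → Feb 26, 2333 (2262 left).
+365 (one year) → Feb 26, 2334 (1897 left).
+365 (one year) → Feb 26, 2335 (1532 left).
+365 (one year) → Feb 26, 2336 (1167 left).
+366 (one year; includes Feb 29, 2336) → Feb 26, 2337 (801 left).
+365 (one year) → Feb 26, 2338 (436 left).
+365 (one year) → Feb 26, 2339 (71 left).
Feb has 28 days: +3 → Mar 1, 2339 (68 left).
Mar has 31 days: +31 → Apr 1, 2339 (37 left).
Apr has 30 days: +30 → May 1, 2339 (7 left).
+7 → May 8, 2339.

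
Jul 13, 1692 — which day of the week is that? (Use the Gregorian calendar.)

Doomsday rule: the anchor day for the 1600s is Tuesday. For year 92: 92÷12 = 7 r 8, and 8÷4 = 2, so 7+8+2 = 17.
Tuesday + 17 ≡ Friday — that's 1692's doomsday.
In July the doomsday date is Jul 11.
Jul 13 is 2 days after Jul 11; 2 mod 7 = 2, so Friday + 2 = Sunday.

Sunday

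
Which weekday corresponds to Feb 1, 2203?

Doomsday rule: the anchor day for the 2200s is Friday. For year 03: 3÷12 = 0 r 3, and 3÷4 = 0, so 0+3+0 = 3.
Friday + 3 ≡ Monday — that's 2203's doomsday.
In February the doomsday date is Feb 28 (2203 is not a leap year).
Feb 1 is 27 days before Feb 28; 27 mod 7 = 6, so Monday − 6 = Tuesday.

Tuesday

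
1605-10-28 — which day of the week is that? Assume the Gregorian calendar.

Doomsday rule: the anchor day for the 1600s is Tuesday. For year 05: 5÷12 = 0 r 5, and 5÷4 = 1, so 0+5+1 = 6.
Tuesday + 6 ≡ Monday — that's 1605's doomsday.
In October the doomsday date is Oct 10.
Oct 28 is 18 days after Oct 10; 18 mod 7 = 4, so Monday + 4 = Friday.

Friday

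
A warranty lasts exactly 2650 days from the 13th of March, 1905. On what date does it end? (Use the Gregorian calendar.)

+365 (one year) → Mar 13, 1906 (2285 left).
+365 (one year) → Mar 13, 1907 (1920 left).
+366 (one year; includes Feb 29, 1908) → Mar 13, 1908 (1554 left).
+365 (one year) → Mar 13, 1909 (1189 left).
+365 (one year) → Mar 13, 1910 (824 left).
+365 (one year) → Mar 13, 1911 (459 left).
+366 (one year; includes Feb 29, 1912) → Mar 13, 1912 (93 left).
Mar has 31 days: +19 → Apr 1, 1912 (74 left).
Apr has 30 days: +30 → May 1, 1912 (44 left).
May has 31 days: +31 → Jun 1, 1912 (13 left).
+13 → Jun 14, 1912.

June 14, 1912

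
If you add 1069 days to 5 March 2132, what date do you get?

February 7, 2135

+365 (one year) → Mar 5, 2133 (704 left).
+365 (one year) → Mar 5, 2134 (339 left).
Mar has 31 days: +27 → Apr 1, 2134 (312 left).
Apr has 30 days: +30 → May 1, 2134 (282 left).
May has 31 days: +31 → Jun 1, 2134 (251 left).
Jun has 30 days: +30 → Jul 1, 2134 (221 left).
Jul has 31 days: +31 → Aug 1, 2134 (190 left).
Aug has 31 days: +31 → Sep 1, 2134 (159 left).
Sep has 30 days: +30 → Oct 1, 2134 (129 left).
Oct has 31 days: +31 → Nov 1, 2134 (98 left).
Nov has 30 days: +30 → Dec 1, 2134 (68 left).
Dec has 31 days: +31 → Jan 1, 2135 (37 left).
Jan has 31 days: +31 → Feb 1, 2135 (6 left).
+6 → Feb 7, 2135.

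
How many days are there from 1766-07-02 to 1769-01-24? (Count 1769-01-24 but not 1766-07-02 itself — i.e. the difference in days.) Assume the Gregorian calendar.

Jul 2, 1766 → Jul 2, 1767: 365 days.
Jul 2, 1767 → Jul 2, 1768: 366 days (Feb 29, 1768 is in that span).
Jul 2, 1768 → Aug 2, 1768: 31 days (July has 31).
Aug 2, 1768 → Sep 2, 1768: 31 days (August has 31).
Sep 2, 1768 → Oct 2, 1768: 30 days (September has 30).
Oct 2, 1768 → Nov 2, 1768: 31 days (October has 31).
Nov 2, 1768 → Dec 2, 1768: 30 days (November has 30).
Dec 2, 1768 → Jan 2, 1769: 31 days (December has 31).
Jan 2, 1769 → Jan 24, 1769: 22 days.
Total: 937 days.

937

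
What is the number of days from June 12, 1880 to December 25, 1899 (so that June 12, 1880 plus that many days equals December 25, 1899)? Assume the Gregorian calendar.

7135

Jun 12, 1880 → Jun 12, 1881: 365 days.
Jun 12, 1881 → Jun 12, 1882: 365 days.
Jun 12, 1882 → Jun 12, 1883: 365 days.
Jun 12, 1883 → Jun 12, 1884: 366 days (Feb 29, 1884 is in that span).
Jun 12, 1884 → Jun 12, 1885: 365 days.
Jun 12, 1885 → Jun 12, 1886: 365 days.
Jun 12, 1886 → Jun 12, 1887: 365 days.
Jun 12, 1887 → Jun 12, 1888: 366 days (Feb 29, 1888 is in that span).
Jun 12, 1888 → Jun 12, 1889: 365 days.
Jun 12, 1889 → Jun 12, 1890: 365 days.
Jun 12, 1890 → Jun 12, 1891: 365 days.
Jun 12, 1891 → Jun 12, 1892: 366 days (Feb 29, 1892 is in that span).
Jun 12, 1892 → Jun 12, 1893: 365 days.
Jun 12, 1893 → Jun 12, 1894: 365 days.
Jun 12, 1894 → Jun 12, 1895: 365 days.
Jun 12, 1895 → Jun 12, 1896: 366 days (Feb 29, 1896 is in that span).
Jun 12, 1896 → Jun 12, 1897: 365 days.
Jun 12, 1897 → Jun 12, 1898: 365 days.
Jun 12, 1898 → Jun 12, 1899: 365 days.
Jun 12, 1899 → Jul 12, 1899: 30 days (June has 30).
Jul 12, 1899 → Aug 12, 1899: 31 days (July has 31).
Aug 12, 1899 → Sep 12, 1899: 31 days (August has 31).
Sep 12, 1899 → Oct 12, 1899: 30 days (September has 30).
Oct 12, 1899 → Nov 12, 1899: 31 days (October has 31).
Nov 12, 1899 → Dec 12, 1899: 30 days (November has 30).
Dec 12, 1899 → Dec 25, 1899: 13 days.
Total: 7135 days.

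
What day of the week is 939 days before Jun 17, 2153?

Saturday

First find the weekday of Jun 17, 2153. Doomsday rule: the anchor day for the 2100s is Sunday. For year 53: 53÷12 = 4 r 5, and 5÷4 = 1, so 4+5+1 = 10.
Sunday + 10 ≡ Wednesday — that's 2153's doomsday.
In June the doomsday date is Jun 6.
Jun 17 is 11 days after Jun 6; 11 mod 7 = 4, so Wednesday + 4 = Sunday.
939 mod 7 = 1, so 939 days before a Sunday is Sunday − 1 = Saturday.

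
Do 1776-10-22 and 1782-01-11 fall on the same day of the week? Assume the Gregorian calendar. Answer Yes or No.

No

From Oct 22, 1776 to Jan 11, 1782 is 1907 days.
1907 mod 7 = 3, so they are different weekdays.
(Oct 22, 1776 is a Tuesday; Jan 11, 1782 is a Friday.)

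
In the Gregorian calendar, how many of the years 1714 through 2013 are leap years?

73

Multiples of 4 in [1714,2013]: 75.
Of those, multiples of 100: 3 (not leap unless ÷400).
Multiples of 400: 1.
Leap years = 75 − 3 + 1 = 73.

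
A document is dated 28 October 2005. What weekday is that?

Friday

January 1, 2005 is a Saturday.
Jan 1, 2005 → Feb 1, 2005: 31 days (January has 31).
Feb 1, 2005 → Mar 1, 2005: 28 days (February has 28).
Mar 1, 2005 → Apr 1, 2005: 31 days (March has 31).
Apr 1, 2005 → May 1, 2005: 30 days (April has 30).
May 1, 2005 → Jun 1, 2005: 31 days (May has 31).
Jun 1, 2005 → Jul 1, 2005: 30 days (June has 30).
Jul 1, 2005 → Aug 1, 2005: 31 days (July has 31).
Aug 1, 2005 → Sep 1, 2005: 31 days (August has 31).
Sep 1, 2005 → Oct 1, 2005: 30 days (September has 30).
Oct 1, 2005 → Oct 28, 2005: 27 days.
Total: 300 days.
300 mod 7 = 6, so Saturday + 6 = Friday.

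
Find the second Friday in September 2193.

September 1, 2193 is a Sunday.
The first Friday is therefore September 6 (5 days later).
The second Friday is 6 + 1×7 = September 13.

September 13, 2193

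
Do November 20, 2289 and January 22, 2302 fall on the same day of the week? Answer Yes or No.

From Nov 20, 2289 to Jan 22, 2302 is 4445 days.
4445 mod 7 = 0, so they are the same weekday.
(Nov 20, 2289 is a Wednesday; Jan 22, 2302 is a Wednesday.)

Yes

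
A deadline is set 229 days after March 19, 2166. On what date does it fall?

November 3, 2166

Mar has 31 days: +13 → Apr 1, 2166 (216 left).
Apr has 30 days: +30 → May 1, 2166 (186 left).
May has 31 days: +31 → Jun 1, 2166 (155 left).
Jun has 30 days: +30 → Jul 1, 2166 (125 left).
Jul has 31 days: +31 → Aug 1, 2166 (94 left).
Aug has 31 days: +31 → Sep 1, 2166 (63 left).
Sep has 30 days: +30 → Oct 1, 2166 (33 left).
Oct has 31 days: +31 → Nov 1, 2166 (2 left).
+2 → Nov 3, 2166.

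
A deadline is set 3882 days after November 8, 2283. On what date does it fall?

+366 (one year; includes Feb 29, 2284) → Nov 8, 2284 (3516 left).
+365 (one year) → Nov 8, 2285 (3151 left).
+365 (one year) → Nov 8, 2286 (2786 left).
+365 (one year) → Nov 8, 2287 (2421 left).
+366 (one year; includes Feb 29, 2288) → Nov 8, 2288 (2055 left).
+365 (one year) → Nov 8, 2289 (1690 left).
+365 (one year) → Nov 8, 2290 (1325 left).
+365 (one year) → Nov 8, 2291 (960 left).
+366 (one year; includes Feb 29, 2292) → Nov 8, 2292 (594 left).
+365 (one year) → Nov 8, 2293 (229 left).
Nov has 30 days: +23 → Dec 1, 2293 (206 left).
Dec has 31 days: +31 → Jan 1, 2294 (175 left).
Jan has 31 days: +31 → Feb 1, 2294 (144 left).
Feb has 28 days: +28 → Mar 1, 2294 (116 left).
Mar has 31 days: +31 → Apr 1, 2294 (85 left).
Apr has 30 days: +30 → May 1, 2294 (55 left).
May has 31 days: +31 → Jun 1, 2294 (24 left).
+24 → Jun 25, 2294.

June 25, 2294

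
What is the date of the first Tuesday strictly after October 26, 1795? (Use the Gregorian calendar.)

Oct 26, 1795 is a Monday.
From Monday to the next Tuesday is 1 day.
Oct 26, 1795 + 1 = Oct 27, 1795.

October 27, 1795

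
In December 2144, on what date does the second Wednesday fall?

December 9, 2144

December 1, 2144 is a Tuesday.
The first Wednesday is therefore December 2 (1 days later).
The second Wednesday is 2 + 1×7 = December 9.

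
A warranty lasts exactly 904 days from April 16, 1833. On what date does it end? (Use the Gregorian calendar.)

October 7, 1835

+365 (one year) → Apr 16, 1834 (539 left).
+365 (one year) → Apr 16, 1835 (174 left).
Apr has 30 days: +15 → May 1, 1835 (159 left).
May has 31 days: +31 → Jun 1, 1835 (128 left).
Jun has 30 days: +30 → Jul 1, 1835 (98 left).
Jul has 31 days: +31 → Aug 1, 1835 (67 left).
Aug has 31 days: +31 → Sep 1, 1835 (36 left).
Sep has 30 days: +30 → Oct 1, 1835 (6 left).
+6 → Oct 7, 1835.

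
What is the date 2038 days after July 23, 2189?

February 20, 2195

+365 (one year) → Jul 23, 2190 (1673 left).
+365 (one year) → Jul 23, 2191 (1308 left).
+366 (one year; includes Feb 29, 2192) → Jul 23, 2192 (942 left).
+365 (one year) → Jul 23, 2193 (577 left).
+365 (one year) → Jul 23, 2194 (212 left).
Jul has 31 days: +9 → Aug 1, 2194 (203 left).
Aug has 31 days: +31 → Sep 1, 2194 (172 left).
Sep has 30 days: +30 → Oct 1, 2194 (142 left).
Oct has 31 days: +31 → Nov 1, 2194 (111 left).
Nov has 30 days: +30 → Dec 1, 2194 (81 left).
Dec has 31 days: +31 → Jan 1, 2195 (50 left).
Jan has 31 days: +31 → Feb 1, 2195 (19 left).
+19 → Feb 20, 2195.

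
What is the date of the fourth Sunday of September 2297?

September 1, 2297 is a Wednesday.
The first Sunday is therefore September 5 (4 days later).
The fourth Sunday is 5 + 3×7 = September 26.

September 26, 2297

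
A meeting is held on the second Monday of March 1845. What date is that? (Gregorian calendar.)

March 10, 1845

March 1, 1845 is a Saturday.
The first Monday is therefore March 3 (2 days later).
The second Monday is 3 + 1×7 = March 10.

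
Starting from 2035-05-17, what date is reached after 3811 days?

October 22, 2045

+366 (one year; includes Feb 29, 2036) → May 17, 2036 (3445 left).
+365 (one year) → May 17, 2037 (3080 left).
+365 (one year) → May 17, 2038 (2715 left).
+365 (one year) → May 17, 2039 (2350 left).
+366 (one year; includes Feb 29, 2040) → May 17, 2040 (1984 left).
+365 (one year) → May 17, 2041 (1619 left).
+365 (one year) → May 17, 2042 (1254 left).
+365 (one year) → May 17, 2043 (889 left).
+366 (one year; includes Feb 29, 2044) → May 17, 2044 (523 left).
+365 (one year) → May 17, 2045 (158 left).
May has 31 days: +15 → Jun 1, 2045 (143 left).
Jun has 30 days: +30 → Jul 1, 2045 (113 left).
Jul has 31 days: +31 → Aug 1, 2045 (82 left).
Aug has 31 days: +31 → Sep 1, 2045 (51 left).
Sep has 30 days: +30 → Oct 1, 2045 (21 left).
+21 → Oct 22, 2045.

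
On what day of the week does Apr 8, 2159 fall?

Sunday

Doomsday rule: the anchor day for the 2100s is Sunday. For year 59: 59÷12 = 4 r 11, and 11÷4 = 2, so 4+11+2 = 17.
Sunday + 17 ≡ Wednesday — that's 2159's doomsday.
In April the doomsday date is Apr 4.
Apr 8 is 4 days after Apr 4; 4 mod 7 = 4, so Wednesday + 4 = Sunday.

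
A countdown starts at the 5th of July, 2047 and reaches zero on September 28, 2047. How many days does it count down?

Jul 5, 2047 → Aug 5, 2047: 31 days (July has 31).
Aug 5, 2047 → Sep 5, 2047: 31 days (August has 31).
Sep 5, 2047 → Sep 28, 2047: 23 days.
Total: 85 days.

85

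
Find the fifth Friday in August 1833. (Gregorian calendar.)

August 30, 1833

August 1, 1833 is a Thursday.
The first Friday is therefore August 2 (1 days later).
The fifth Friday is 2 + 4×7 = August 30.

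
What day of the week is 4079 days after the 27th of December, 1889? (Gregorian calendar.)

First find the weekday of Dec 27, 1889. Doomsday rule: the anchor day for the 1800s is Friday. For year 89: 89÷12 = 7 r 5, and 5÷4 = 1, so 7+5+1 = 13.
Friday + 13 ≡ Thursday — that's 1889's doomsday.
In December the doomsday date is Dec 12.
Dec 27 is 15 days after Dec 12; 15 mod 7 = 1, so Thursday + 1 = Friday.
4079 mod 7 = 5, so 4079 days after a Friday is Friday + 5 = Wednesday.

Wednesday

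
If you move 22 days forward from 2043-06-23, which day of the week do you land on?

Jun 23, 2043 is a Tuesday.
22 mod 7 = 1, so 22 days after a Tuesday is Tuesday + 1 = Wednesday.

Wednesday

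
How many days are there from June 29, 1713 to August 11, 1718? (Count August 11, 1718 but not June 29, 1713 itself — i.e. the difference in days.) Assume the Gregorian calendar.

Jun 29, 1713 → Jun 29, 1714: 365 days.
Jun 29, 1714 → Jun 29, 1715: 365 days.
Jun 29, 1715 → Jun 29, 1716: 366 days (Feb 29, 1716 is in that span).
Jun 29, 1716 → Jun 29, 1717: 365 days.
Jun 29, 1717 → Jun 29, 1718: 365 days.
Jun 29, 1718 → Jul 29, 1718: 30 days (June has 30).
Jul 29, 1718 → Aug 11, 1718: 13 days.
Total: 1869 days.

1869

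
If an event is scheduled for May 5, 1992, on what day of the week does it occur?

January 1, 1992 is a Wednesday.
Jan 1, 1992 → Feb 1, 1992: 31 days (January has 31).
Feb 1, 1992 → Mar 1, 1992: 29 days (February has 29).
Mar 1, 1992 → Apr 1, 1992: 31 days (March has 31).
Apr 1, 1992 → May 1, 1992: 30 days (April has 30).
May 1, 1992 → May 5, 1992: 4 days.
Total: 125 days.
125 mod 7 = 6, so Wednesday + 6 = Tuesday.

Tuesday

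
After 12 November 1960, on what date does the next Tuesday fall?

November 15, 1960

Nov 12, 1960 is a Saturday.
From Saturday to the next Tuesday is 3 days.
Nov 12, 1960 + 3 = Nov 15, 1960.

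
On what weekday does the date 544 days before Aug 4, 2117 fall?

Friday

Aug 4, 2117 is a Wednesday.
544 mod 7 = 5, so 544 days before a Wednesday is Wednesday − 5 = Friday.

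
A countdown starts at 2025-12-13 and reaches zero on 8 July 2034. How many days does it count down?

3129

Dec 13, 2025 → Dec 13, 2026: 365 days.
Dec 13, 2026 → Dec 13, 2027: 365 days.
Dec 13, 2027 → Dec 13, 2028: 366 days (Feb 29, 2028 is in that span).
Dec 13, 2028 → Dec 13, 2029: 365 days.
Dec 13, 2029 → Dec 13, 2030: 365 days.
Dec 13, 2030 → Dec 13, 2031: 365 days.
Dec 13, 2031 → Dec 13, 2032: 366 days (Feb 29, 2032 is in that span).
Dec 13, 2032 → Dec 13, 2033: 365 days.
Dec 13, 2033 → Jan 13, 2034: 31 days (December has 31).
Jan 13, 2034 → Feb 13, 2034: 31 days (January has 31).
Feb 13, 2034 → Mar 13, 2034: 28 days (February has 28).
Mar 13, 2034 → Apr 13, 2034: 31 days (March has 31).
Apr 13, 2034 → May 13, 2034: 30 days (April has 30).
May 13, 2034 → Jun 13, 2034: 31 days (May has 31).
Jun 13, 2034 → Jul 8, 2034: 25 days.
Total: 3129 days.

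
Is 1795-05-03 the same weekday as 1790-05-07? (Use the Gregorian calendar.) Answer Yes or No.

From May 7, 1790 to May 3, 1795 is 1822 days.
1822 mod 7 = 2, so they are different weekdays.
(May 7, 1790 is a Friday; May 3, 1795 is a Sunday.)

No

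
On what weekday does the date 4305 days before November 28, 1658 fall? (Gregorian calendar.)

Thursday

First find the weekday of Nov 28, 1658. Doomsday rule: the anchor day for the 1600s is Tuesday. For year 58: 58÷12 = 4 r 10, and 10÷4 = 2, so 4+10+2 = 16.
Tuesday + 16 ≡ Thursday — that's 1658's doomsday.
In November the doomsday date is Nov 7.
Nov 28 is 21 days after Nov 7; 21 mod 7 = 0, so Thursday + 0 = Thursday.
4305 mod 7 = 0, so 4305 days before a Thursday is Thursday − 0 = Thursday.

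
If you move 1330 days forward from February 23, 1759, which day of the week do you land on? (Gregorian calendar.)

Friday

First find the weekday of Feb 23, 1759. Doomsday rule: the anchor day for the 1700s is Sunday. For year 59: 59÷12 = 4 r 11, and 11÷4 = 2, so 4+11+2 = 17.
Sunday + 17 ≡ Wednesday — that's 1759's doomsday.
In February the doomsday date is Feb 28 (1759 is not a leap year).
Feb 23 is 5 days before Feb 28; 5 mod 7 = 5, so Wednesday − 5 = Friday.
1330 mod 7 = 0, so 1330 days after a Friday is Friday + 0 = Friday.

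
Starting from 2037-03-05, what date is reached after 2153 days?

January 26, 2043

+365 (one year) → Mar 5, 2038 (1788 left).
+365 (one year) → Mar 5, 2039 (1423 left).
+366 (one year; includes Feb 29, 2040) → Mar 5, 2040 (1057 left).
+365 (one year) → Mar 5, 2041 (692 left).
+365 (one year) → Mar 5, 2042 (327 left).
Mar has 31 days: +27 → Apr 1, 2042 (300 left).
Apr has 30 days: +30 → May 1, 2042 (270 left).
May has 31 days: +31 → Jun 1, 2042 (239 left).
Jun has 30 days: +30 → Jul 1, 2042 (209 left).
Jul has 31 days: +31 → Aug 1, 2042 (178 left).
Aug has 31 days: +31 → Sep 1, 2042 (147 left).
Sep has 30 days: +30 → Oct 1, 2042 (117 left).
Oct has 31 days: +31 → Nov 1, 2042 (86 left).
Nov has 30 days: +30 → Dec 1, 2042 (56 left).
Dec has 31 days: +31 → Jan 1, 2043 (25 left).
+25 → Jan 26, 2043.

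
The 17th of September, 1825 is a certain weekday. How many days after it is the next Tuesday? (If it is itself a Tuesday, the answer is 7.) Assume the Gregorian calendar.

Sep 17, 1825 is a Saturday.
From Saturday to the next Tuesday is 3 days.

3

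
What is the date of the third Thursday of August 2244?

August 1, 2244 is a Thursday.
The first Thursday is therefore August 1 (same day).
The third Thursday is 1 + 2×7 = August 15.

August 15, 2244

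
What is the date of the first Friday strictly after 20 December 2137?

Dec 20, 2137 is a Friday.
From Friday to the next Friday is 7 days.
Dec 20, 2137 + 7 = Dec 27, 2137.

December 27, 2137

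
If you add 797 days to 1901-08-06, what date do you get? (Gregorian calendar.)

+365 (one year) → Aug 6, 1902 (432 left).
+365 (one year) → Aug 6, 1903 (67 left).
Aug has 31 days: +26 → Sep 1, 1903 (41 left).
Sep has 30 days: +30 → Oct 1, 1903 (11 left).
+11 → Oct 12, 1903.

October 12, 1903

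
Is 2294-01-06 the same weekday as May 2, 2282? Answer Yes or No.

From May 2, 2282 to Jan 6, 2294 is 4267 days.
4267 mod 7 = 4, so they are different weekdays.
(May 2, 2282 is a Tuesday; Jan 6, 2294 is a Saturday.)

No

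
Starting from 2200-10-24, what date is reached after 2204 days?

+365 (one year) → Oct 24, 2201 (1839 left).
+365 (one year) → Oct 24, 2202 (1474 left).
+365 (one year) → Oct 24, 2203 (1109 left).
+366 (one year; includes Feb 29, 2204) → Oct 24, 2204 (743 left).
+365 (one year) → Oct 24, 2205 (378 left).
Oct has 31 days: +8 → Nov 1, 2205 (370 left).
Nov has 30 days: +30 → Dec 1, 2205 (340 left).
Dec has 31 days: +31 → Jan 1, 2206 (309 left).
Jan has 31 days: +31 → Feb 1, 2206 (278 left).
Feb has 28 days: +28 → Mar 1, 2206 (250 left).
Mar has 31 days: +31 → Apr 1, 2206 (219 left).
Apr has 30 days: +30 → May 1, 2206 (189 left).
May has 31 days: +31 → Jun 1, 2206 (158 left).
Jun has 30 days: +30 → Jul 1, 2206 (128 left).
Jul has 31 days: +31 → Aug 1, 2206 (97 left).
Aug has 31 days: +31 → Sep 1, 2206 (66 left).
Sep has 30 days: +30 → Oct 1, 2206 (36 left).
Oct has 31 days: +31 → Nov 1, 2206 (5 left).
+5 → Nov 6, 2206.

November 6, 2206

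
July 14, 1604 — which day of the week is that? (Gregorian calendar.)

Wednesday

Doomsday rule: the anchor day for the 1600s is Tuesday. For year 04: 4÷12 = 0 r 4, and 4÷4 = 1, so 0+4+1 = 5.
Tuesday + 5 ≡ Sunday — that's 1604's doomsday.
In July the doomsday date is Jul 11.
Jul 14 is 3 days after Jul 11; 3 mod 7 = 3, so Sunday + 3 = Wednesday.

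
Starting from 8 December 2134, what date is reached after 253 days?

Dec has 31 days: +24 → Jan 1, 2135 (229 left).
Jan has 31 days: +31 → Feb 1, 2135 (198 left).
Feb has 28 days: +28 → Mar 1, 2135 (170 left).
Mar has 31 days: +31 → Apr 1, 2135 (139 left).
Apr has 30 days: +30 → May 1, 2135 (109 left).
May has 31 days: +31 → Jun 1, 2135 (78 left).
Jun has 30 days: +30 → Jul 1, 2135 (48 left).
Jul has 31 days: +31 → Aug 1, 2135 (17 left).
+17 → Aug 18, 2135.

August 18, 2135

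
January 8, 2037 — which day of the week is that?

Thursday

January 1, 2037 is a Thursday.
Jan 1, 2037 → Jan 8, 2037: 7 days.
Total: 7 days.
7 mod 7 = 0, so Thursday + 0 = Thursday.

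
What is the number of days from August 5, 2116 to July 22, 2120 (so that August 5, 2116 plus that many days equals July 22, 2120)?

Aug 5, 2116 → Aug 5, 2117: 365 days.
Aug 5, 2117 → Aug 5, 2118: 365 days.
Aug 5, 2118 → Aug 5, 2119: 365 days.
Aug 5, 2119 → Sep 5, 2119: 31 days (August has 31).
Sep 5, 2119 → Oct 5, 2119: 30 days (September has 30).
Oct 5, 2119 → Nov 5, 2119: 31 days (October has 31).
Nov 5, 2119 → Dec 5, 2119: 30 days (November has 30).
Dec 5, 2119 → Jan 5, 2120: 31 days (December has 31).
Jan 5, 2120 → Feb 5, 2120: 31 days (January has 31).
Feb 5, 2120 → Mar 5, 2120: 29 days (February has 29).
Mar 5, 2120 → Apr 5, 2120: 31 days (March has 31).
Apr 5, 2120 → May 5, 2120: 30 days (April has 30).
May 5, 2120 → Jun 5, 2120: 31 days (May has 31).
Jun 5, 2120 → Jul 5, 2120: 30 days (June has 30).
Jul 5, 2120 → Jul 22, 2120: 17 days.
Total: 1447 days.

1447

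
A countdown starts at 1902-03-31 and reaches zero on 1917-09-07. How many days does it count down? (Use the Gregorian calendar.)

Mar 31, 1902 → Mar 31, 1903: 365 days.
Mar 31, 1903 → Mar 31, 1904: 366 days (Feb 29, 1904 is in that span).
Mar 31, 1904 → Mar 31, 1905: 365 days.
Mar 31, 1905 → Mar 31, 1906: 365 days.
Mar 31, 1906 → Mar 31, 1907: 365 days.
Mar 31, 1907 → Mar 31, 1908: 366 days (Feb 29, 1908 is in that span).
Mar 31, 1908 → Mar 31, 1909: 365 days.
Mar 31, 1909 → Mar 31, 1910: 365 days.
Mar 31, 1910 → Mar 31, 1911: 365 days.
Mar 31, 1911 → Mar 31, 1912: 366 days (Feb 29, 1912 is in that span).
Mar 31, 1912 → Mar 31, 1913: 365 days.
Mar 31, 1913 → Mar 31, 1914: 365 days.
Mar 31, 1914 → Mar 31, 1915: 365 days.
Mar 31, 1915 → Mar 31, 1916: 366 days (Feb 29, 1916 is in that span).
Mar 31, 1916 → Mar 31, 1917: 365 days.
Mar 31, 1917 → Apr 30, 1917: 30 days (March has 31).
Apr 30, 1917 → May 30, 1917: 30 days (April has 30).
May 30, 1917 → Jun 30, 1917: 31 days (May has 31).
Jun 30, 1917 → Jul 30, 1917: 30 days (June has 30).
Jul 30, 1917 → Aug 30, 1917: 31 days (July has 31).
Aug 30, 1917 → Sep 7, 1917: 8 days.
Total: 5639 days.

5639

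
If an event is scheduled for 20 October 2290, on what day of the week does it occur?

Doomsday rule: the anchor day for the 2200s is Friday. For year 90: 90÷12 = 7 r 6, and 6÷4 = 1, so 7+6+1 = 14.
Friday + 14 ≡ Friday — that's 2290's doomsday.
In October the doomsday date is Oct 10.
Oct 20 is 10 days after Oct 10; 10 mod 7 = 3, so Friday + 3 = Monday.

Monday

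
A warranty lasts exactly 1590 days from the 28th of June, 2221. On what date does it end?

November 4, 2225

+365 (one year) → Jun 28, 2222 (1225 left).
+365 (one year) → Jun 28, 2223 (860 left).
+366 (one year; includes Feb 29, 2224) → Jun 28, 2224 (494 left).
+365 (one year) → Jun 28, 2225 (129 left).
Jun has 30 days: +3 → Jul 1, 2225 (126 left).
Jul has 31 days: +31 → Aug 1, 2225 (95 left).
Aug has 31 days: +31 → Sep 1, 2225 (64 left).
Sep has 30 days: +30 → Oct 1, 2225 (34 left).
Oct has 31 days: +31 → Nov 1, 2225 (3 left).
+3 → Nov 4, 2225.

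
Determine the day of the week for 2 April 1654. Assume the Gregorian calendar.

Thursday

Doomsday rule: the anchor day for the 1600s is Tuesday. For year 54: 54÷12 = 4 r 6, and 6÷4 = 1, so 4+6+1 = 11.
Tuesday + 11 ≡ Saturday — that's 1654's doomsday.
In April the doomsday date is Apr 4.
Apr 2 is 2 days before Apr 4; 2 mod 7 = 2, so Saturday − 2 = Thursday.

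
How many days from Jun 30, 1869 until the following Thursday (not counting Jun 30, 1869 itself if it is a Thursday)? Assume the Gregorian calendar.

Jun 30, 1869 is a Wednesday.
From Wednesday to the next Thursday is 1 day.

1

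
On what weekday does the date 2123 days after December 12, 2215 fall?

Thursday

Dec 12, 2215 is a Tuesday.
2123 mod 7 = 2, so 2123 days after a Tuesday is Tuesday + 2 = Thursday.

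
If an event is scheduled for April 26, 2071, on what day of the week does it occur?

January 1, 2071 is a Thursday.
Jan 1, 2071 → Feb 1, 2071: 31 days (January has 31).
Feb 1, 2071 → Mar 1, 2071: 28 days (February has 28).
Mar 1, 2071 → Apr 1, 2071: 31 days (March has 31).
Apr 1, 2071 → Apr 26, 2071: 25 days.
Total: 115 days.
115 mod 7 = 3, so Thursday + 3 = Sunday.

Sunday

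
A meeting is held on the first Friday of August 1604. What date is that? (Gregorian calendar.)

August 1, 1604 is a Sunday.
The first Friday is therefore August 6 (5 days later).

August 6, 1604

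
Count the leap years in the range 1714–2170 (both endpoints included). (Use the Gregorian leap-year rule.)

Multiples of 4 in [1714,2170]: 114.
Of those, multiples of 100: 4 (not leap unless ÷400).
Multiples of 400: 1.
Leap years = 114 − 4 + 1 = 111.

111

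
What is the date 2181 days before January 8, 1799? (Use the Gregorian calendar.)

−365 (one year) → Jan 8, 1798 (1816 left).
−365 (one year) → Jan 8, 1797 (1451 left).
−366 (one year; includes Feb 29, 1796) → Jan 8, 1796 (1085 left).
−365 (one year) → Jan 8, 1795 (720 left).
−365 (one year) → Jan 8, 1794 (355 left).
−8 → Dec 31, 1793 (end of Dec, 31 days; 347 left).
−31 → Nov 30, 1793 (end of Nov, 30 days; 316 left).
−30 → Oct 31, 1793 (end of Oct, 31 days; 286 left).
−31 → Sep 30, 1793 (end of Sep, 30 days; 255 left).
−30 → Aug 31, 1793 (end of Aug, 31 days; 225 left).
−31 → Jul 31, 1793 (end of Jul, 31 days; 194 left).
−31 → Jun 30, 1793 (end of Jun, 30 days; 163 left).
−30 → May 31, 1793 (end of May, 31 days; 133 left).
−31 → Apr 30, 1793 (end of Apr, 30 days; 102 left).
−30 → Mar 31, 1793 (end of Mar, 31 days; 72 left).
−31 → Feb 28, 1793 (end of Feb, 28 days; 41 left).
−28 → Jan 31, 1793 (end of Jan, 31 days; 13 left).
−13 → Jan 18, 1793.

January 18, 1793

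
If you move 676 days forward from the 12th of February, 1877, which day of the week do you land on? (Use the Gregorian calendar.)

Friday

Feb 12, 1877 is a Monday.
676 mod 7 = 4, so 676 days after a Monday is Monday + 4 = Friday.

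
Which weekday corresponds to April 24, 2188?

Thursday

Doomsday rule: the anchor day for the 2100s is Sunday. For year 88: 88÷12 = 7 r 4, and 4÷4 = 1, so 7+4+1 = 12.
Sunday + 12 ≡ Friday — that's 2188's doomsday.
In April the doomsday date is Apr 4.
Apr 24 is 20 days after Apr 4; 20 mod 7 = 6, so Friday + 6 = Thursday.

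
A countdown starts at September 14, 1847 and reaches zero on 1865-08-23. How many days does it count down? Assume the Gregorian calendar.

6553

Sep 14, 1847 → Sep 14, 1848: 366 days (Feb 29, 1848 is in that span).
Sep 14, 1848 → Sep 14, 1849: 365 days.
Sep 14, 1849 → Sep 14, 1850: 365 days.
Sep 14, 1850 → Sep 14, 1851: 365 days.
Sep 14, 1851 → Sep 14, 1852: 366 days (Feb 29, 1852 is in that span).
Sep 14, 1852 → Sep 14, 1853: 365 days.
Sep 14, 1853 → Sep 14, 1854: 365 days.
Sep 14, 1854 → Sep 14, 1855: 365 days.
Sep 14, 1855 → Sep 14, 1856: 366 days (Feb 29, 1856 is in that span).
Sep 14, 1856 → Sep 14, 1857: 365 days.
Sep 14, 1857 → Sep 14, 1858: 365 days.
Sep 14, 1858 → Sep 14, 1859: 365 days.
Sep 14, 1859 → Sep 14, 1860: 366 days (Feb 29, 1860 is in that span).
Sep 14, 1860 → Sep 14, 1861: 365 days.
Sep 14, 1861 → Sep 14, 1862: 365 days.
Sep 14, 1862 → Sep 14, 1863: 365 days.
Sep 14, 1863 → Sep 14, 1864: 366 days (Feb 29, 1864 is in that span).
Sep 14, 1864 → Oct 14, 1864: 30 days (September has 30).
Oct 14, 1864 → Nov 14, 1864: 31 days (October has 31).
Nov 14, 1864 → Dec 14, 1864: 30 days (November has 30).
Dec 14, 1864 → Jan 14, 1865: 31 days (December has 31).
Jan 14, 1865 → Feb 14, 1865: 31 days (January has 31).
Feb 14, 1865 → Mar 14, 1865: 28 days (February has 28).
Mar 14, 1865 → Apr 14, 1865: 31 days (March has 31).
Apr 14, 1865 → May 14, 1865: 30 days (April has 30).
May 14, 1865 → Jun 14, 1865: 31 days (May has 31).
Jun 14, 1865 → Jul 14, 1865: 30 days (June has 30).
Jul 14, 1865 → Aug 14, 1865: 31 days (July has 31).
Aug 14, 1865 → Aug 23, 1865: 9 days.
Total: 6553 days.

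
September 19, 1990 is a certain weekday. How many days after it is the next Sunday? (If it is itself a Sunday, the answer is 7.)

Sep 19, 1990 is a Wednesday.
From Wednesday to the next Sunday is 4 days.

4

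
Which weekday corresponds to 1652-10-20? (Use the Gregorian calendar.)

Doomsday rule: the anchor day for the 1600s is Tuesday. For year 52: 52÷12 = 4 r 4, and 4÷4 = 1, so 4+4+1 = 9.
Tuesday + 9 ≡ Thursday — that's 1652's doomsday.
In October the doomsday date is Oct 10.
Oct 20 is 10 days after Oct 10; 10 mod 7 = 3, so Thursday + 3 = Sunday.

Sunday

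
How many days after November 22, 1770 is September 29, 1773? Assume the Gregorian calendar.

Nov 22, 1770 → Nov 22, 1771: 365 days.
Nov 22, 1771 → Nov 22, 1772: 366 days (Feb 29, 1772 is in that span).
Nov 22, 1772 → Dec 22, 1772: 30 days (November has 30).
Dec 22, 1772 → Jan 22, 1773: 31 days (December has 31).
Jan 22, 1773 → Feb 22, 1773: 31 days (January has 31).
Feb 22, 1773 → Mar 22, 1773: 28 days (February has 28).
Mar 22, 1773 → Apr 22, 1773: 31 days (March has 31).
Apr 22, 1773 → May 22, 1773: 30 days (April has 30).
May 22, 1773 → Jun 22, 1773: 31 days (May has 31).
Jun 22, 1773 → Jul 22, 1773: 30 days (June has 30).
Jul 22, 1773 → Aug 22, 1773: 31 days (July has 31).
Aug 22, 1773 → Sep 22, 1773: 31 days (August has 31).
Sep 22, 1773 → Sep 29, 1773: 7 days.
Total: 1042 days.

1042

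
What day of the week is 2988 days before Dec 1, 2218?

First find the weekday of Dec 1, 2218. Doomsday rule: the anchor day for the 2200s is Friday. For year 18: 18÷12 = 1 r 6, and 6÷4 = 1, so 1+6+1 = 8.
Friday + 8 ≡ Saturday — that's 2218's doomsday.
In December the doomsday date is Dec 12.
Dec 1 is 11 days before Dec 12; 11 mod 7 = 4, so Saturday − 4 = Tuesday.
2988 mod 7 = 6, so 2988 days before a Tuesday is Tuesday − 6 = Wednesday.

Wednesday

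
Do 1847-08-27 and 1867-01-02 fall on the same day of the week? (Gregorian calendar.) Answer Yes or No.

From Aug 27, 1847 to Jan 2, 1867 is 7068 days.
7068 mod 7 = 5, so they are different weekdays.
(Aug 27, 1847 is a Friday; Jan 2, 1867 is a Wednesday.)

No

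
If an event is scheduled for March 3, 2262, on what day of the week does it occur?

Monday

Doomsday rule: the anchor day for the 2200s is Friday. For year 62: 62÷12 = 5 r 2, and 2÷4 = 0, so 5+2+0 = 7.
Friday + 7 ≡ Friday — that's 2262's doomsday.
In March the doomsday date is Mar 14.
Mar 3 is 11 days before Mar 14; 11 mod 7 = 4, so Friday − 4 = Monday.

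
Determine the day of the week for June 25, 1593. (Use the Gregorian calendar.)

Friday

Doomsday rule: the anchor day for the 1500s is Wednesday. For year 93: 93÷12 = 7 r 9, and 9÷4 = 2, so 7+9+2 = 18.
Wednesday + 18 ≡ Sunday — that's 1593's doomsday.
In June the doomsday date is Jun 6.
Jun 25 is 19 days after Jun 6; 19 mod 7 = 5, so Sunday + 5 = Friday.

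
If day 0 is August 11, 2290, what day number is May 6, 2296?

2095

Aug 11, 2290 → Aug 11, 2291: 365 days.
Aug 11, 2291 → Aug 11, 2292: 366 days (Feb 29, 2292 is in that span).
Aug 11, 2292 → Aug 11, 2293: 365 days.
Aug 11, 2293 → Aug 11, 2294: 365 days.
Aug 11, 2294 → Aug 11, 2295: 365 days.
Aug 11, 2295 → Sep 11, 2295: 31 days (August has 31).
Sep 11, 2295 → Oct 11, 2295: 30 days (September has 30).
Oct 11, 2295 → Nov 11, 2295: 31 days (October has 31).
Nov 11, 2295 → Dec 11, 2295: 30 days (November has 30).
Dec 11, 2295 → Jan 11, 2296: 31 days (December has 31).
Jan 11, 2296 → Feb 11, 2296: 31 days (January has 31).
Feb 11, 2296 → Mar 11, 2296: 29 days (February has 29).
Mar 11, 2296 → Apr 11, 2296: 31 days (March has 31).
Apr 11, 2296 → May 6, 2296: 25 days.
Total: 2095 days.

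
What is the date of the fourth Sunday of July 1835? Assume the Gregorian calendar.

July 26, 1835

July 1, 1835 is a Wednesday.
The first Sunday is therefore July 5 (4 days later).
The fourth Sunday is 5 + 3×7 = July 26.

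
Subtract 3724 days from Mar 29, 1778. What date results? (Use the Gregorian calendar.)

−365 (one year) → Mar 29, 1777 (3359 left).
−365 (one year) → Mar 29, 1776 (2994 left).
−366 (one year; includes Feb 29, 1776) → Mar 29, 1775 (2628 left).
−365 (one year) → Mar 29, 1774 (2263 left).
−365 (one year) → Mar 29, 1773 (1898 left).
−365 (one year) → Mar 29, 1772 (1533 left).
−366 (one year; includes Feb 29, 1772) → Mar 29, 1771 (1167 left).
−365 (one year) → Mar 29, 1770 (802 left).
−365 (one year) → Mar 29, 1769 (437 left).
−365 (one year) → Mar 29, 1768 (72 left).
−29 → Feb 29, 1768 (end of Feb, 29 days; 43 left).
−29 → Jan 31, 1768 (end of Jan, 31 days; 14 left).
−14 → Jan 17, 1768.

January 17, 1768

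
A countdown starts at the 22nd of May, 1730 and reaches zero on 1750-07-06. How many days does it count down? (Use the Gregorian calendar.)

May 22, 1730 → May 22, 1731: 365 days.
May 22, 1731 → May 22, 1732: 366 days (Feb 29, 1732 is in that span).
May 22, 1732 → May 22, 1733: 365 days.
May 22, 1733 → May 22, 1734: 365 days.
May 22, 1734 → May 22, 1735: 365 days.
May 22, 1735 → May 22, 1736: 366 days (Feb 29, 1736 is in that span).
May 22, 1736 → May 22, 1737: 365 days.
May 22, 1737 → May 22, 1738: 365 days.
May 22, 1738 → May 22, 1739: 365 days.
May 22, 1739 → May 22, 1740: 366 days (Feb 29, 1740 is in that span).
May 22, 1740 → May 22, 1741: 365 days.
May 22, 1741 → May 22, 1742: 365 days.
May 22, 1742 → May 22, 1743: 365 days.
May 22, 1743 → May 22, 1744: 366 days (Feb 29, 1744 is in that span).
May 22, 1744 → May 22, 1745: 365 days.
May 22, 1745 → May 22, 1746: 365 days.
May 22, 1746 → May 22, 1747: 365 days.
May 22, 1747 → May 22, 1748: 366 days (Feb 29, 1748 is in that span).
May 22, 1748 → May 22, 1749: 365 days.
May 22, 1749 → May 22, 1750: 365 days.
May 22, 1750 → Jun 22, 1750: 31 days (May has 31).
Jun 22, 1750 → Jul 6, 1750: 14 days.
Total: 7350 days.

7350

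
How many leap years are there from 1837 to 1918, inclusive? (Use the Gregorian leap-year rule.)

19

Multiples of 4 in [1837,1918]: 20.
Of those, multiples of 100: 1 (not leap unless ÷400).
Multiples of 400: 0.
Leap years = 20 − 1 + 0 = 19.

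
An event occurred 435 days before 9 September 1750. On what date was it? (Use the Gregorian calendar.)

−365 (one year) → Sep 9, 1749 (70 left).
−9 → Aug 31, 1749 (end of Aug, 31 days; 61 left).
−31 → Jul 31, 1749 (end of Jul, 31 days; 30 left).
−30 → Jul 1, 1749.

July 1, 1749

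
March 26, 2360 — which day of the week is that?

Saturday

Doomsday rule: the anchor day for the 2300s is Wednesday. For year 60: 60÷12 = 5 r 0, and 0÷4 = 0, so 5+0+0 = 5.
Wednesday + 5 ≡ Monday — that's 2360's doomsday.
In March the doomsday date is Mar 14.
Mar 26 is 12 days after Mar 14; 12 mod 7 = 5, so Monday + 5 = Saturday.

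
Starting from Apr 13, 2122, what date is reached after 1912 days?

+365 (one year) → Apr 13, 2123 (1547 left).
+366 (one year; includes Feb 29, 2124) → Apr 13, 2124 (1181 left).
+365 (one year) → Apr 13, 2125 (816 left).
+365 (one year) → Apr 13, 2126 (451 left).
+365 (one year) → Apr 13, 2127 (86 left).
Apr has 30 days: +18 → May 1, 2127 (68 left).
May has 31 days: +31 → Jun 1, 2127 (37 left).
Jun has 30 days: +30 → Jul 1, 2127 (7 left).
+7 → Jul 8, 2127.

July 8, 2127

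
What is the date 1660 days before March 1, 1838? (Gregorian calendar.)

August 14, 1833

−365 (one year) → Mar 1, 1837 (1295 left).
−365 (one year) → Mar 1, 1836 (930 left).
−366 (one year; includes Feb 29, 1836) → Mar 1, 1835 (564 left).
−365 (one year) → Mar 1, 1834 (199 left).
−1 → Feb 28, 1834 (end of Feb, 28 days; 198 left).
−28 → Jan 31, 1834 (end of Jan, 31 days; 170 left).
−31 → Dec 31, 1833 (end of Dec, 31 days; 139 left).
−31 → Nov 30, 1833 (end of Nov, 30 days; 108 left).
−30 → Oct 31, 1833 (end of Oct, 31 days; 78 left).
−31 → Sep 30, 1833 (end of Sep, 30 days; 47 left).
−30 → Aug 31, 1833 (end of Aug, 31 days; 17 left).
−17 → Aug 14, 1833.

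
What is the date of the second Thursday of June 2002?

June 1, 2002 is a Saturday.
The first Thursday is therefore June 6 (5 days later).
The second Thursday is 6 + 1×7 = June 13.

June 13, 2002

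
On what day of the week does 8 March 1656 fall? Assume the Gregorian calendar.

Wednesday

Doomsday rule: the anchor day for the 1600s is Tuesday. For year 56: 56÷12 = 4 r 8, and 8÷4 = 2, so 4+8+2 = 14.
Tuesday + 14 ≡ Tuesday — that's 1656's doomsday.
In March the doomsday date is Mar 14.
Mar 8 is 6 days before Mar 14; 6 mod 7 = 6, so Tuesday − 6 = Wednesday.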